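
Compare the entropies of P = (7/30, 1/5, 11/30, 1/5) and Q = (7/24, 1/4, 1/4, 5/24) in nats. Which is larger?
Q

Computing entropies in nats:
H(P) = 1.3512
H(Q) = 1.3793

Distribution Q has higher entropy.

Intuition: The distribution closer to uniform (more spread out) has higher entropy.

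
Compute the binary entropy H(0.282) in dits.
0.2583 dits

The binary entropy function is:
H(p) = -p log(p) - (1-p) log(1-p)

H(0.282) = -0.282 × log_10(0.282) - 0.718 × log_10(0.718)
H(0.282) = 0.2583 dits

Note: Binary entropy is maximized at p=0.5 (H=1 bit) and minimized at p=0 or p=1 (H=0).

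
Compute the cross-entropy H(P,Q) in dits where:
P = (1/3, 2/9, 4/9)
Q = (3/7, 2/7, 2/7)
0.4854 dits

Cross-entropy: H(P,Q) = -Σ p(x) log q(x)

Alternatively: H(P,Q) = H(P) + D_KL(P||Q)
H(P) = 0.4607 dits
D_KL(P||Q) = 0.0246 dits

H(P,Q) = 0.4607 + 0.0246 = 0.4854 dits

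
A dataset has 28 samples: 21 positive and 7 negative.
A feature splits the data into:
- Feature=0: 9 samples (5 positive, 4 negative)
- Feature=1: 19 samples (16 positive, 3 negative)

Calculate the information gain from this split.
0.0657 bits

Information Gain = H(Y) - H(Y|Feature)

Before split:
P(positive) = 21/28 = 0.7500
H(Y) = 0.8113 bits

After split:
Feature=0: H = 0.9911 bits (weight = 9/28)
Feature=1: H = 0.6292 bits (weight = 19/28)
H(Y|Feature) = (9/28)×0.9911 + (19/28)×0.6292 = 0.7456 bits

Information Gain = 0.8113 - 0.7456 = 0.0657 bits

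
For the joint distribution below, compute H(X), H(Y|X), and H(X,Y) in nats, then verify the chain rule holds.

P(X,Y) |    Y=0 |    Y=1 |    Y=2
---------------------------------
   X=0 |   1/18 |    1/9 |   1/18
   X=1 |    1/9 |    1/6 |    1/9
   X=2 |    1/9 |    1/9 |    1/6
H(X,Y) = 2.1391, H(X) = 1.0688, H(Y|X) = 1.0703 (all in nats)

Chain rule: H(X,Y) = H(X) + H(Y|X)

Left side — joint entropy directly:
H(X,Y) = -Σ p(x,y) log p(x,y) = 2.1391 nats

Right side — compute H(Y|X) from the conditional distributions:
P(X) = (2/9, 7/18, 7/18), so H(X) = 1.0688 nats
H(Y|X) = Σ_x P(X=x) · H(Y|X=x):
  P(Y|X=0) = (1/4, 1/2, 1/4), H(Y|X=0) = 1.0397, weight P(X=0) = 2/9
  P(Y|X=1) = (2/7, 3/7, 2/7), H(Y|X=1) = 1.0790, weight P(X=1) = 7/18
  P(Y|X=2) = (2/7, 2/7, 3/7), H(Y|X=2) = 1.0790, weight P(X=2) = 7/18
H(Y|X) = 1.0703 nats

H(X) + H(Y|X) = 1.0688 + 1.0703 = 2.1391 nats

Both sides equal 2.1391 nats. ✓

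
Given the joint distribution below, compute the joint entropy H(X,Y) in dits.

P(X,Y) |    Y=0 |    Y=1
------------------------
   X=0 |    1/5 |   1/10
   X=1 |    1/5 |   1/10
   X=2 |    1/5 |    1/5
0.7592 dits

Joint entropy is H(X,Y) = -Σ_{x,y} p(x,y) log p(x,y).

Summing over all non-zero entries:
H(X,Y) = -[1/5·log_10(1/5) + 1/10·log_10(1/10) + 1/5·log_10(1/5) + 1/10·log_10(1/10) + 1/5·log_10(1/5) + 1/5·log_10(1/5)]
H(X,Y) = 0.7592 dits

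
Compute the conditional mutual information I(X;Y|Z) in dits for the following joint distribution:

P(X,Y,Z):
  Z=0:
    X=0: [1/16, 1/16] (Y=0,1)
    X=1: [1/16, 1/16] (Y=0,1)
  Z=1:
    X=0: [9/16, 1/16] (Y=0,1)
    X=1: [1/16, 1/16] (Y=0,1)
0.0209 dits

Conditional mutual information: I(X;Y|Z) = H(X|Z) + H(Y|Z) - H(X,Y|Z)

H(Z) = 0.2442
H(X,Z) = 0.4662 → H(X|Z) = 0.2220
H(Y,Z) = 0.4662 → H(Y|Z) = 0.2220
H(X,Y,Z) = 0.6674 → H(X,Y|Z) = 0.4231

I(X;Y|Z) = 0.2220 + 0.2220 - 0.4231 = 0.0209 dits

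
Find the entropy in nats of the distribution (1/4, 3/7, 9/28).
1.0745 nats

Shannon entropy is H(X) = -Σ p(x) log p(x).

For P = (1/4, 3/7, 9/28):
H = -1/4 × log_e(1/4) -3/7 × log_e(3/7) -9/28 × log_e(9/28)
H = 1.0745 nats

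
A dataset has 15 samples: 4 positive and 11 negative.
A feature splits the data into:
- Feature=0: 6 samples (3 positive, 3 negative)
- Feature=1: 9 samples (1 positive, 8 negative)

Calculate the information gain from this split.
0.1347 bits

Information Gain = H(Y) - H(Y|Feature)

Before split:
P(positive) = 4/15 = 0.2667
H(Y) = 0.8366 bits

After split:
Feature=0: H = 1.0000 bits (weight = 6/15)
Feature=1: H = 0.5033 bits (weight = 9/15)
H(Y|Feature) = (6/15)×1.0000 + (9/15)×0.5033 = 0.7020 bits

Information Gain = 0.8366 - 0.7020 = 0.1347 bits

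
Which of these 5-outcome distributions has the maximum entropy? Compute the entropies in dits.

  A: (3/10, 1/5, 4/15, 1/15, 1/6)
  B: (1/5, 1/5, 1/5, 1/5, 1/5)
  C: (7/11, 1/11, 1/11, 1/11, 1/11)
B

For a discrete distribution over n outcomes, entropy is maximized by the uniform distribution.

Computing entropies:
H(A) = 0.6578 dits
H(B) = 0.6990 dits
H(C) = 0.5036 dits

The uniform distribution (where all probabilities equal 1/5) achieves the maximum entropy of log_10(5) = 0.6990 dits.

Distribution B has the highest entropy.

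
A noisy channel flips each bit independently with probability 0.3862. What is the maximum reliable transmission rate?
0.0377 bits

For a binary symmetric channel (BSC) with error probability p:
Capacity C = 1 - H(p) bits per symbol

where H(p) = -p log₂(p) - (1-p) log₂(1-p) is the binary entropy function.

H(0.3862) = 0.9623 bits
C = 1 - 0.9623 = 0.0377 bits per symbol

This means we can reliably transmit up to 0.0377 bits of information per channel use.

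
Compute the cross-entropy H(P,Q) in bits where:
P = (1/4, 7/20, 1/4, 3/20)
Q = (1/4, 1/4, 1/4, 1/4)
2.0000 bits

Cross-entropy: H(P,Q) = -Σ p(x) log q(x)

Alternatively: H(P,Q) = H(P) + D_KL(P||Q)
H(P) = 1.9406 bits
D_KL(P||Q) = 0.0594 bits

H(P,Q) = 1.9406 + 0.0594 = 2.0000 bits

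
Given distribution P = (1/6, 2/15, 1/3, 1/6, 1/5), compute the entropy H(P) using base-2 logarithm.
2.2419 bits

Shannon entropy is H(X) = -Σ p(x) log p(x).

For P = (1/6, 2/15, 1/3, 1/6, 1/5):
H = -1/6 × log_2(1/6) -2/15 × log_2(2/15) -1/3 × log_2(1/3) -1/6 × log_2(1/6) -1/5 × log_2(1/5)
H = 2.2419 bits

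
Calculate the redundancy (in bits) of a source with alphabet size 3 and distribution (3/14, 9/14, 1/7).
0.2979 bits

Redundancy measures how far a source is from maximum entropy:
R = H_max - H(X)

Maximum entropy for 3 symbols: H_max = log_2(3) = 1.5850 bits
Actual entropy: H(X) = 1.2871 bits
Redundancy: R = 1.5850 - 1.2871 = 0.2979 bits

This redundancy represents potential for compression: the source could be compressed by 0.2979 bits per symbol.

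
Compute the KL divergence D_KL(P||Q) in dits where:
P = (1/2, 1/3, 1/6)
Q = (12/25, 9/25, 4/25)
0.0007 dits

KL divergence: D_KL(P||Q) = Σ p(x) log(p(x)/q(x))

Computing term by term:
  x=0: 1/2 × log_10[(1/2)/(12/25)] = 1/2 × 0.0177 = 0.0089
  x=1: 1/3 × log_10[(1/3)/(9/25)] = 1/3 × -0.0334 = -0.0111
  x=2: 1/6 × log_10[(1/6)/(4/25)] = 1/6 × 0.0177 = 0.0030

D_KL(P||Q) = 0.0007 dits

Note: KL divergence is always non-negative and equals 0 iff P = Q.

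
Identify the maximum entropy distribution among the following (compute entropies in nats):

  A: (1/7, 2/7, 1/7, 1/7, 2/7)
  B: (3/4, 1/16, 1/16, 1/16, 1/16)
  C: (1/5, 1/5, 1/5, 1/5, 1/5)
C

For a discrete distribution over n outcomes, entropy is maximized by the uniform distribution.

Computing entropies:
H(A) = 1.5498 nats
H(B) = 0.9089 nats
H(C) = 1.6094 nats

The uniform distribution (where all probabilities equal 1/5) achieves the maximum entropy of log_e(5) = 1.6094 nats.

Distribution C has the highest entropy.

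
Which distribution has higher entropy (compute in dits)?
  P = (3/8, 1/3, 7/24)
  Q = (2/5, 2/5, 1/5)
P

Computing entropies in dits:
H(P) = 0.4749
H(Q) = 0.4581

Distribution P has higher entropy.

Intuition: The distribution closer to uniform (more spread out) has higher entropy.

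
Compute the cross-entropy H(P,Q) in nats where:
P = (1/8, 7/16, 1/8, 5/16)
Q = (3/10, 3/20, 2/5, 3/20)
1.6879 nats

Cross-entropy: H(P,Q) = -Σ p(x) log q(x)

Alternatively: H(P,Q) = H(P) + D_KL(P||Q)
H(P) = 1.2450 nats
D_KL(P||Q) = 0.4429 nats

H(P,Q) = 1.2450 + 0.4429 = 1.6879 nats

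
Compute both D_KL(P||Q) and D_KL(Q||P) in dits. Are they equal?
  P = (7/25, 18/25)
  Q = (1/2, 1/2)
D_KL(P||Q) = 0.0435, D_KL(Q||P) = 0.0467

KL divergence is not symmetric: D_KL(P||Q) ≠ D_KL(Q||P) in general.

D_KL(P||Q) = 0.0435 dits
D_KL(Q||P) = 0.0467 dits

No, they are not equal!

This asymmetry is why KL divergence is not a true distance metric.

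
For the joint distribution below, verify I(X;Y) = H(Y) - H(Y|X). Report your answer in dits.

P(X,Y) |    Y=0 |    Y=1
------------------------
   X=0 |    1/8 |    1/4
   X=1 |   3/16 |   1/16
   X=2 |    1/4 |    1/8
I(X;Y) = 0.0292 dits

Mutual information has multiple equivalent forms:
- I(X;Y) = H(X) - H(X|Y)
- I(X;Y) = H(Y) - H(Y|X)
- I(X;Y) = H(X) + H(Y) - H(X,Y)

Computing all quantities:
H(X) = 0.4700, H(Y) = 0.2976, H(X,Y) = 0.7384
H(X|Y) = 0.4407, H(Y|X) = 0.2684

Verification:
H(X) - H(X|Y) = 0.4700 - 0.4407 = 0.0292
H(Y) - H(Y|X) = 0.2976 - 0.2684 = 0.0292
H(X) + H(Y) - H(X,Y) = 0.4700 + 0.2976 - 0.7384 = 0.0292

All forms give I(X;Y) = 0.0292 dits. ✓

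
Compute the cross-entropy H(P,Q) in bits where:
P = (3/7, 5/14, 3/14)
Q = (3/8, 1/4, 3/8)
1.6240 bits

Cross-entropy: H(P,Q) = -Σ p(x) log q(x)

Alternatively: H(P,Q) = H(P) + D_KL(P||Q)
H(P) = 1.5306 bits
D_KL(P||Q) = 0.0933 bits

H(P,Q) = 1.5306 + 0.0933 = 1.6240 bits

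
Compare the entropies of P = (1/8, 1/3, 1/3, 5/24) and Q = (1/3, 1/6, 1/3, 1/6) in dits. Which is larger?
Q

Computing entropies in dits:
H(P) = 0.5729
H(Q) = 0.5775

Distribution Q has higher entropy.

Intuition: The distribution closer to uniform (more spread out) has higher entropy.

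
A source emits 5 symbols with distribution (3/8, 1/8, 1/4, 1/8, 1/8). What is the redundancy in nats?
0.1153 nats

Redundancy measures how far a source is from maximum entropy:
R = H_max - H(X)

Maximum entropy for 5 symbols: H_max = log_e(5) = 1.6094 nats
Actual entropy: H(X) = 1.4942 nats
Redundancy: R = 1.6094 - 1.4942 = 0.1153 nats

This redundancy represents potential for compression: the source could be compressed by 0.1153 nats per symbol.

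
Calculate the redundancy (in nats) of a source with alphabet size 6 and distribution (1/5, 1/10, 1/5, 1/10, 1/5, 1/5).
0.0437 nats

Redundancy measures how far a source is from maximum entropy:
R = H_max - H(X)

Maximum entropy for 6 symbols: H_max = log_e(6) = 1.7918 nats
Actual entropy: H(X) = 1.7481 nats
Redundancy: R = 1.7918 - 1.7481 = 0.0437 nats

This redundancy represents potential for compression: the source could be compressed by 0.0437 nats per symbol.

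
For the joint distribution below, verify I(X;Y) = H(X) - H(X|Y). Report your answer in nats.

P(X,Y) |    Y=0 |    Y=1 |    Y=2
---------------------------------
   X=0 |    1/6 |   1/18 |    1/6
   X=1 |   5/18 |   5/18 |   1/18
I(X;Y) = 0.0991 nats

Mutual information has multiple equivalent forms:
- I(X;Y) = H(X) - H(X|Y)
- I(X;Y) = H(Y) - H(Y|X)
- I(X;Y) = H(X) + H(Y) - H(X,Y)

Computing all quantities:
H(X) = 0.6682, H(Y) = 1.0609, H(X,Y) = 1.6300
H(X|Y) = 0.5692, H(Y|X) = 0.9618

Verification:
H(X) - H(X|Y) = 0.6682 - 0.5692 = 0.0991
H(Y) - H(Y|X) = 1.0609 - 0.9618 = 0.0991
H(X) + H(Y) - H(X,Y) = 0.6682 + 1.0609 - 1.6300 = 0.0991

All forms give I(X;Y) = 0.0991 nats. ✓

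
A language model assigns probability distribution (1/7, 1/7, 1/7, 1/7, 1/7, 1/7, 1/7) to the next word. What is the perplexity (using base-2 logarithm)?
7.0000

Perplexity is 2^H (or exp(H) for natural log).

First, H = -Σ p log p = 2.8074 bits
Perplexity = 2^2.8074 = 7.0000

Interpretation: The model's uncertainty is equivalent to choosing uniformly among 7.0 options.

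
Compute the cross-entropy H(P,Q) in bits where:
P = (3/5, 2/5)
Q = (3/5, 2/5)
0.9710 bits

Cross-entropy: H(P,Q) = -Σ p(x) log q(x)

Alternatively: H(P,Q) = H(P) + D_KL(P||Q)
H(P) = 0.9710 bits
D_KL(P||Q) = 0.0000 bits

H(P,Q) = 0.9710 + 0.0000 = 0.9710 bits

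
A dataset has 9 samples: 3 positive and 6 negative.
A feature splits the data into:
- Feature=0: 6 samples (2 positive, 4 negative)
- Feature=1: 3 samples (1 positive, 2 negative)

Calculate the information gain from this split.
0.0000 bits

Information Gain = H(Y) - H(Y|Feature)

Before split:
P(positive) = 3/9 = 0.3333
H(Y) = 0.9183 bits

After split:
Feature=0: H = 0.9183 bits (weight = 6/9)
Feature=1: H = 0.9183 bits (weight = 3/9)
H(Y|Feature) = (6/9)×0.9183 + (3/9)×0.9183 = 0.9183 bits

Information Gain = 0.9183 - 0.9183 = 0.0000 bits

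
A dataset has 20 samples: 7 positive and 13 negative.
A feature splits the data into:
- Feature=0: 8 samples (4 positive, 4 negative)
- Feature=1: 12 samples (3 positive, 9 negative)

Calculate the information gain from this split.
0.0473 bits

Information Gain = H(Y) - H(Y|Feature)

Before split:
P(positive) = 7/20 = 0.3500
H(Y) = 0.9341 bits

After split:
Feature=0: H = 1.0000 bits (weight = 8/20)
Feature=1: H = 0.8113 bits (weight = 12/20)
H(Y|Feature) = (8/20)×1.0000 + (12/20)×0.8113 = 0.8868 bits

Information Gain = 0.9341 - 0.8868 = 0.0473 bits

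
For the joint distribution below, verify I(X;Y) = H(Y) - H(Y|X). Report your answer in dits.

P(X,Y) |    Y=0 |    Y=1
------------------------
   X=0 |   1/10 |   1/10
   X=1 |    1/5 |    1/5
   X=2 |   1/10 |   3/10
I(X;Y) = 0.0140 dits

Mutual information has multiple equivalent forms:
- I(X;Y) = H(X) - H(X|Y)
- I(X;Y) = H(Y) - H(Y|X)
- I(X;Y) = H(X) + H(Y) - H(X,Y)

Computing all quantities:
H(X) = 0.4581, H(Y) = 0.2923, H(X,Y) = 0.7365
H(X|Y) = 0.4442, H(Y|X) = 0.2783

Verification:
H(X) - H(X|Y) = 0.4581 - 0.4442 = 0.0140
H(Y) - H(Y|X) = 0.2923 - 0.2783 = 0.0140
H(X) + H(Y) - H(X,Y) = 0.4581 + 0.2923 - 0.7365 = 0.0140

All forms give I(X;Y) = 0.0140 dits. ✓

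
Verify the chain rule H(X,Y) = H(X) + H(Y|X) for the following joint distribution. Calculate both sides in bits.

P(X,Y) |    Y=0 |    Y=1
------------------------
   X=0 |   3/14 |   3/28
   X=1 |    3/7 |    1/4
H(X,Y) = 1.8454, H(X) = 0.9059, H(Y|X) = 0.9394 (all in bits)

Chain rule: H(X,Y) = H(X) + H(Y|X)

Left side — joint entropy directly:
H(X,Y) = -Σ p(x,y) log p(x,y) = 1.8454 bits

Right side — compute H(Y|X) from the conditional distributions:
P(X) = (9/28, 19/28), so H(X) = 0.9059 bits
H(Y|X) = Σ_x P(X=x) · H(Y|X=x):
  P(Y|X=0) = (2/3, 1/3), H(Y|X=0) = 0.9183, weight P(X=0) = 9/28
  P(Y|X=1) = (12/19, 7/19), H(Y|X=1) = 0.9495, weight P(X=1) = 19/28
H(Y|X) = 0.9394 bits

H(X) + H(Y|X) = 0.9059 + 0.9394 = 1.8454 bits

Both sides equal 1.8454 bits. ✓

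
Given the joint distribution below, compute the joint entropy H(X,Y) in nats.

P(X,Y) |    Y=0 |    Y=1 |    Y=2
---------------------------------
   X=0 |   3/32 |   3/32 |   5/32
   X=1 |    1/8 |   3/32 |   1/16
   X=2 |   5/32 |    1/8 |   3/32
2.1609 nats

Joint entropy is H(X,Y) = -Σ_{x,y} p(x,y) log p(x,y).

Summing over all non-zero entries:
H(X,Y) = -[3/32·log_e(3/32) + 3/32·log_e(3/32) + 5/32·log_e(5/32) + 1/8·log_e(1/8) + 3/32·log_e(3/32) + 1/16·log_e(1/16) + 5/32·log_e(5/32) + 1/8·log_e(1/8) + 3/32·log_e(3/32)]
H(X,Y) = 2.1609 nats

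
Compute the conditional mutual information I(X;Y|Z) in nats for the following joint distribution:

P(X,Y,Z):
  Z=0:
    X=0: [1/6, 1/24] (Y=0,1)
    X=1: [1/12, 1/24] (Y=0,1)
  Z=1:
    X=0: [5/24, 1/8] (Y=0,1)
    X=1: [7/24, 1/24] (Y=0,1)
0.0324 nats

Conditional mutual information: I(X;Y|Z) = H(X|Z) + H(Y|Z) - H(X,Y|Z)

H(Z) = 0.6365
H(X,Z) = 1.3191 → H(X|Z) = 0.6826
H(Y,Z) = 1.1988 → H(Y|Z) = 0.5623
H(X,Y,Z) = 1.8491 → H(X,Y|Z) = 1.2125

I(X;Y|Z) = 0.6826 + 0.5623 - 1.2125 = 0.0324 nats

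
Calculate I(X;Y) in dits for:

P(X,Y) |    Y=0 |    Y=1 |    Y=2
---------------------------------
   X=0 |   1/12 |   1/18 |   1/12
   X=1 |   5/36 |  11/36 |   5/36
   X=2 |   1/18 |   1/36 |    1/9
0.0290 dits

Mutual information: I(X;Y) = H(X) + H(Y) - H(X,Y)

Marginals:
P(X) = (2/9, 7/12, 7/36), H(X) = 0.4200 dits
P(Y) = (5/18, 7/18, 1/3), H(Y) = 0.4731 dits

Joint entropy: H(X,Y) = 0.8641 dits

I(X;Y) = 0.4200 + 0.4731 - 0.8641 = 0.0290 dits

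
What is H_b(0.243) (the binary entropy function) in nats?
0.5545 nats

The binary entropy function is:
H(p) = -p log(p) - (1-p) log(1-p)

H(0.243) = -0.243 × log_e(0.243) - 0.757 × log_e(0.757)
H(0.243) = 0.5545 nats

Note: Binary entropy is maximized at p=0.5 (H=1 bit) and minimized at p=0 or p=1 (H=0).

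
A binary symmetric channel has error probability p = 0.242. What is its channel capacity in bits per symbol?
0.2016 bits

For a binary symmetric channel (BSC) with error probability p:
Capacity C = 1 - H(p) bits per symbol

where H(p) = -p log₂(p) - (1-p) log₂(1-p) is the binary entropy function.

H(0.242) = 0.7984 bits
C = 1 - 0.7984 = 0.2016 bits per symbol

This means we can reliably transmit up to 0.2016 bits of information per channel use.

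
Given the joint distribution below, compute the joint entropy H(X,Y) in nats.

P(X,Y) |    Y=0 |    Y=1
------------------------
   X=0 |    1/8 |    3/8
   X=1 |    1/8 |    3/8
1.2555 nats

Joint entropy is H(X,Y) = -Σ_{x,y} p(x,y) log p(x,y).

Summing over all non-zero entries:
H(X,Y) = -[1/8·log_e(1/8) + 3/8·log_e(3/8) + 1/8·log_e(1/8) + 3/8·log_e(3/8)]
H(X,Y) = 1.2555 nats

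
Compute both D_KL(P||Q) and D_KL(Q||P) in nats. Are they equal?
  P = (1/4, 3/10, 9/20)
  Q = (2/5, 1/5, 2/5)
D_KL(P||Q) = 0.0571, D_KL(Q||P) = 0.0598

KL divergence is not symmetric: D_KL(P||Q) ≠ D_KL(Q||P) in general.

D_KL(P||Q) = 0.0571 nats
D_KL(Q||P) = 0.0598 nats

No, they are not equal!

This asymmetry is why KL divergence is not a true distance metric.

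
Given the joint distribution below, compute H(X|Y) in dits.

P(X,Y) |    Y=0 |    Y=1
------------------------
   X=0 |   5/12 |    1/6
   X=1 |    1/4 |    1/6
0.2919 dits

Using the chain rule: H(X|Y) = H(X,Y) - H(Y)

First, compute H(X,Y) = 0.5683 dits

Marginal P(Y) = (2/3, 1/3)
H(Y) = 0.2764 dits

H(X|Y) = H(X,Y) - H(Y) = 0.5683 - 0.2764 = 0.2919 dits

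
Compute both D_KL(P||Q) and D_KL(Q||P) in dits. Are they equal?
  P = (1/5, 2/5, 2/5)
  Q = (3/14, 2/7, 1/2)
D_KL(P||Q) = 0.0137, D_KL(Q||P) = 0.0131

KL divergence is not symmetric: D_KL(P||Q) ≠ D_KL(Q||P) in general.

D_KL(P||Q) = 0.0137 dits
D_KL(Q||P) = 0.0131 dits

No, they are not equal!

This asymmetry is why KL divergence is not a true distance metric.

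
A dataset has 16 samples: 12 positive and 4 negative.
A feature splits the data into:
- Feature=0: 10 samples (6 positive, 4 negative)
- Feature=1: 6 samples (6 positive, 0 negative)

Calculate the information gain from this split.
0.2044 bits

Information Gain = H(Y) - H(Y|Feature)

Before split:
P(positive) = 12/16 = 0.7500
H(Y) = 0.8113 bits

After split:
Feature=0: H = 0.9710 bits (weight = 10/16)
Feature=1: H = 0.0000 bits (weight = 6/16)
H(Y|Feature) = (10/16)×0.9710 + (6/16)×0.0000 = 0.6068 bits

Information Gain = 0.8113 - 0.6068 = 0.2044 bits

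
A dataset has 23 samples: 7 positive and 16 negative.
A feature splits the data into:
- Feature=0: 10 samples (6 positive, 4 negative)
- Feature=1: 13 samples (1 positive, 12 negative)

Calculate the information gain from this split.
0.2433 bits

Information Gain = H(Y) - H(Y|Feature)

Before split:
P(positive) = 7/23 = 0.3043
H(Y) = 0.8865 bits

After split:
Feature=0: H = 0.9710 bits (weight = 10/23)
Feature=1: H = 0.3912 bits (weight = 13/23)
H(Y|Feature) = (10/23)×0.9710 + (13/23)×0.3912 = 0.6433 bits

Information Gain = 0.8865 - 0.6433 = 0.2433 bits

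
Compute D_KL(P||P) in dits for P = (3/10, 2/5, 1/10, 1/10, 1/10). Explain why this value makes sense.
0.0000 dits

KL divergence satisfies the Gibbs inequality: D_KL(P||Q) ≥ 0 for all distributions P, Q.

D_KL(P||Q) = Σ p(x) log(p(x)/q(x))
Each term is p(x) × log_10(p(x)/p(x)) = p(x) × log_10(1) = 0, so the sum is 0.
D_KL(P||Q) = 0.0000 dits

When P = Q, the KL divergence is exactly 0, as there is no 'divergence' between identical distributions.

This non-negativity is a fundamental property: relative entropy cannot be negative because it measures how different Q is from P.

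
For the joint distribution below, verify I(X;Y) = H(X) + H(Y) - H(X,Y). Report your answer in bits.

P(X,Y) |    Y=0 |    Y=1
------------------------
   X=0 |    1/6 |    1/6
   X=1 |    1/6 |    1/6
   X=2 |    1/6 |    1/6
I(X;Y) = 0.0000 bits

Mutual information has multiple equivalent forms:
- I(X;Y) = H(X) - H(X|Y)
- I(X;Y) = H(Y) - H(Y|X)
- I(X;Y) = H(X) + H(Y) - H(X,Y)

Computing all quantities:
H(X) = 1.5850, H(Y) = 1.0000, H(X,Y) = 2.5850
H(X|Y) = 1.5850, H(Y|X) = 1.0000

Verification:
H(X) - H(X|Y) = 1.5850 - 1.5850 = 0.0000
H(Y) - H(Y|X) = 1.0000 - 1.0000 = 0.0000
H(X) + H(Y) - H(X,Y) = 1.5850 + 1.0000 - 2.5850 = 0.0000

All forms give I(X;Y) = 0.0000 bits. ✓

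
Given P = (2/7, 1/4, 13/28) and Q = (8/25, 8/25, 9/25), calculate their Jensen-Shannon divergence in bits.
0.0086 bits

Jensen-Shannon divergence is:
JSD(P||Q) = 0.5 × D_KL(P||M) + 0.5 × D_KL(Q||M)
where M = 0.5 × (P + Q) is the mixture distribution.

M = 0.5 × (2/7, 1/4, 13/28) + 0.5 × (8/25, 8/25, 9/25) = (0.302857, 0.285, 0.412143)

D_KL(P||M) = 0.0085 bits
D_KL(Q||M) = 0.0086 bits

JSD(P||Q) = 0.5 × 0.0085 + 0.5 × 0.0086 = 0.0086 bits

Unlike KL divergence, JSD is symmetric and bounded: 0 ≤ JSD ≤ log(2).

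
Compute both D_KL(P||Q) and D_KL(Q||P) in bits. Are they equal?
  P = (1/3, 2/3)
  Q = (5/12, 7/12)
D_KL(P||Q) = 0.0211, D_KL(Q||P) = 0.0218

KL divergence is not symmetric: D_KL(P||Q) ≠ D_KL(Q||P) in general.

D_KL(P||Q) = 0.0211 bits
D_KL(Q||P) = 0.0218 bits

No, they are not equal!

This asymmetry is why KL divergence is not a true distance metric.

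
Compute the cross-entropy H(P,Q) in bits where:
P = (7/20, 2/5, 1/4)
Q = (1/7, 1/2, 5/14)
1.7539 bits

Cross-entropy: H(P,Q) = -Σ p(x) log q(x)

Alternatively: H(P,Q) = H(P) + D_KL(P||Q)
H(P) = 1.5589 bits
D_KL(P||Q) = 0.1951 bits

H(P,Q) = 1.5589 + 0.1951 = 1.7539 bits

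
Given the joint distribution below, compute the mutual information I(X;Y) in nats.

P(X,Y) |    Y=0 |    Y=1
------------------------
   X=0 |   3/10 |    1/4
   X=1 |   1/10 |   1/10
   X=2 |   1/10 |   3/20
0.0073 nats

Mutual information: I(X;Y) = H(X) + H(Y) - H(X,Y)

Marginals:
P(X) = (11/20, 1/5, 1/4), H(X) = 0.9973 nats
P(Y) = (1/2, 1/2), H(Y) = 0.6931 nats

Joint entropy: H(X,Y) = 1.6831 nats

I(X;Y) = 0.9973 + 0.6931 - 1.6831 = 0.0073 nats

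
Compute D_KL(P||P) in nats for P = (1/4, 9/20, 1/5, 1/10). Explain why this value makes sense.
0.0000 nats

KL divergence satisfies the Gibbs inequality: D_KL(P||Q) ≥ 0 for all distributions P, Q.

D_KL(P||Q) = Σ p(x) log(p(x)/q(x))
Each term is p(x) × log_e(p(x)/p(x)) = p(x) × log_e(1) = 0, so the sum is 0.
D_KL(P||Q) = 0.0000 nats

When P = Q, the KL divergence is exactly 0, as there is no 'divergence' between identical distributions.

This non-negativity is a fundamental property: relative entropy cannot be negative because it measures how different Q is from P.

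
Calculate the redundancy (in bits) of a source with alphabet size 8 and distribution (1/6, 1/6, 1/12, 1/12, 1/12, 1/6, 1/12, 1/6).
0.0817 bits

Redundancy measures how far a source is from maximum entropy:
R = H_max - H(X)

Maximum entropy for 8 symbols: H_max = log_2(8) = 3.0000 bits
Actual entropy: H(X) = 2.9183 bits
Redundancy: R = 3.0000 - 2.9183 = 0.0817 bits

This redundancy represents potential for compression: the source could be compressed by 0.0817 bits per symbol.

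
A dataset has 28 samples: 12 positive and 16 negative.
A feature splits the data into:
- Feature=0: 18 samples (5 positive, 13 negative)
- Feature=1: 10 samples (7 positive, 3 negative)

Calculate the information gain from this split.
0.1225 bits

Information Gain = H(Y) - H(Y|Feature)

Before split:
P(positive) = 12/28 = 0.4286
H(Y) = 0.9852 bits

After split:
Feature=0: H = 0.8524 bits (weight = 18/28)
Feature=1: H = 0.8813 bits (weight = 10/28)
H(Y|Feature) = (18/28)×0.8524 + (10/28)×0.8813 = 0.8627 bits

Information Gain = 0.9852 - 0.8627 = 0.1225 bits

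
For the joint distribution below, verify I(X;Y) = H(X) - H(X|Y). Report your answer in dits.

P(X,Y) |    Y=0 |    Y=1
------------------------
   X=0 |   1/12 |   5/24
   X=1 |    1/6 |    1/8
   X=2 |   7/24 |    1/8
I(X;Y) = 0.0267 dits

Mutual information has multiple equivalent forms:
- I(X;Y) = H(X) - H(X|Y)
- I(X;Y) = H(Y) - H(Y|X)
- I(X;Y) = H(X) + H(Y) - H(X,Y)

Computing all quantities:
H(X) = 0.4706, H(Y) = 0.2995, H(X,Y) = 0.7434
H(X|Y) = 0.4439, H(Y|X) = 0.2728

Verification:
H(X) - H(X|Y) = 0.4706 - 0.4439 = 0.0267
H(Y) - H(Y|X) = 0.2995 - 0.2728 = 0.0267
H(X) + H(Y) - H(X,Y) = 0.4706 + 0.2995 - 0.7434 = 0.0267

All forms give I(X;Y) = 0.0267 dits. ✓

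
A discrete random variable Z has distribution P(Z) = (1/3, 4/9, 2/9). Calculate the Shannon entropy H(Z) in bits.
1.5305 bits

Shannon entropy is H(X) = -Σ p(x) log p(x).

For P = (1/3, 4/9, 2/9):
H = -1/3 × log_2(1/3) -4/9 × log_2(4/9) -2/9 × log_2(2/9)
H = 1.5305 bits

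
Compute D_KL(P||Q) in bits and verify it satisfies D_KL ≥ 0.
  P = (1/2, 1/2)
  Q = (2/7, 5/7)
0.1464 bits

KL divergence satisfies the Gibbs inequality: D_KL(P||Q) ≥ 0 for all distributions P, Q.

D_KL(P||Q) = Σ p(x) log(p(x)/q(x))
Term by term:
  x=0: 1/2 × log_2[(1/2)/(2/7)] = 0.4037
  x=1: 1/2 × log_2[(1/2)/(5/7)] = -0.2573
D_KL(P||Q) = 0.1464 bits

D_KL(P||Q) = 0.1464 ≥ 0 ✓

This non-negativity is a fundamental property: relative entropy cannot be negative because it measures how different Q is from P.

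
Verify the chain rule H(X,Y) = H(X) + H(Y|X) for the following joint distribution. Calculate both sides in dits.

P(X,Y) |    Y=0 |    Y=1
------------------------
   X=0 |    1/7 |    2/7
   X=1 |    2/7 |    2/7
H(X,Y) = 0.5871, H(X) = 0.2966, H(Y|X) = 0.2905 (all in dits)

Chain rule: H(X,Y) = H(X) + H(Y|X)

Left side — joint entropy directly:
H(X,Y) = -Σ p(x,y) log p(x,y) = 0.5871 dits

Right side — compute H(Y|X) from the conditional distributions:
P(X) = (3/7, 4/7), so H(X) = 0.2966 dits
H(Y|X) = Σ_x P(X=x) · H(Y|X=x):
  P(Y|X=0) = (1/3, 2/3), H(Y|X=0) = 0.2764, weight P(X=0) = 3/7
  P(Y|X=1) = (1/2, 1/2), H(Y|X=1) = 0.3010, weight P(X=1) = 4/7
H(Y|X) = 0.2905 dits

H(X) + H(Y|X) = 0.2966 + 0.2905 = 0.5871 dits

Both sides equal 0.5871 dits. ✓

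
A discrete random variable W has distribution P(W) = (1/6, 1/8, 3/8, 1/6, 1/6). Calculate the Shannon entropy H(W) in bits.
2.1981 bits

Shannon entropy is H(X) = -Σ p(x) log p(x).

For P = (1/6, 1/8, 3/8, 1/6, 1/6):
H = -1/6 × log_2(1/6) -1/8 × log_2(1/8) -3/8 × log_2(3/8) -1/6 × log_2(1/6) -1/6 × log_2(1/6)
H = 2.1981 bits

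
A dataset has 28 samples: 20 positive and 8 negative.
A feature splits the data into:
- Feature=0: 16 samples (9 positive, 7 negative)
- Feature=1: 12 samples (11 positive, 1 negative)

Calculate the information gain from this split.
0.1208 bits

Information Gain = H(Y) - H(Y|Feature)

Before split:
P(positive) = 20/28 = 0.7143
H(Y) = 0.8631 bits

After split:
Feature=0: H = 0.9887 bits (weight = 16/28)
Feature=1: H = 0.4138 bits (weight = 12/28)
H(Y|Feature) = (16/28)×0.9887 + (12/28)×0.4138 = 0.7423 bits

Information Gain = 0.8631 - 0.7423 = 0.1208 bits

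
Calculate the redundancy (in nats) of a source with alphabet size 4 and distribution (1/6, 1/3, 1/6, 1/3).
0.0566 nats

Redundancy measures how far a source is from maximum entropy:
R = H_max - H(X)

Maximum entropy for 4 symbols: H_max = log_e(4) = 1.3863 nats
Actual entropy: H(X) = 1.3297 nats
Redundancy: R = 1.3863 - 1.3297 = 0.0566 nats

This redundancy represents potential for compression: the source could be compressed by 0.0566 nats per symbol.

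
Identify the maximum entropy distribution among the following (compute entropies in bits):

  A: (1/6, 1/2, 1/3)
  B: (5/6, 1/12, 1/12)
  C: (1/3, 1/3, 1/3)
C

For a discrete distribution over n outcomes, entropy is maximized by the uniform distribution.

Computing entropies:
H(A) = 1.4591 bits
H(B) = 0.8167 bits
H(C) = 1.5850 bits

The uniform distribution (where all probabilities equal 1/3) achieves the maximum entropy of log_2(3) = 1.5850 bits.

Distribution C has the highest entropy.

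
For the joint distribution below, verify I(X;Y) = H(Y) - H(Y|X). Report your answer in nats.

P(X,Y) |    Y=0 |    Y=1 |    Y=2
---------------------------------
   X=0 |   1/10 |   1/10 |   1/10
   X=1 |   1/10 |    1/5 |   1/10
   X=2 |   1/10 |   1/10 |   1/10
I(X;Y) = 0.0138 nats

Mutual information has multiple equivalent forms:
- I(X;Y) = H(X) - H(X|Y)
- I(X;Y) = H(Y) - H(Y|X)
- I(X;Y) = H(X) + H(Y) - H(X,Y)

Computing all quantities:
H(X) = 1.0889, H(Y) = 1.0889, H(X,Y) = 2.1640
H(X|Y) = 1.0751, H(Y|X) = 1.0751

Verification:
H(X) - H(X|Y) = 1.0889 - 1.0751 = 0.0138
H(Y) - H(Y|X) = 1.0889 - 1.0751 = 0.0138
H(X) + H(Y) - H(X,Y) = 1.0889 + 1.0889 - 2.1640 = 0.0138

All forms give I(X;Y) = 0.0138 nats. ✓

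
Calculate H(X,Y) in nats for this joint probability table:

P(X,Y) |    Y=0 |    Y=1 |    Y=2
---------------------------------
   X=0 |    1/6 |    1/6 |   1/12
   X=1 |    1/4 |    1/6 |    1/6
1.7482 nats

Joint entropy is H(X,Y) = -Σ_{x,y} p(x,y) log p(x,y).

Summing over all non-zero entries:
H(X,Y) = -[1/6·log_e(1/6) + 1/6·log_e(1/6) + 1/12·log_e(1/12) + 1/4·log_e(1/4) + 1/6·log_e(1/6) + 1/6·log_e(1/6)]
H(X,Y) = 1.7482 nats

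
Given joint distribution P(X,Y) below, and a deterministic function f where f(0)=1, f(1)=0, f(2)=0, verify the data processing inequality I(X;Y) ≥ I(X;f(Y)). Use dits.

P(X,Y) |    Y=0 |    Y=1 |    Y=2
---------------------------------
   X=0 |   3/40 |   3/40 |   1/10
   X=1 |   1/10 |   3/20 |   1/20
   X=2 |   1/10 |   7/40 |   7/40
I(X;Y) = 0.0131, I(X;f(Y)) = 0.0027, inequality holds: 0.0131 ≥ 0.0027

Data Processing Inequality: For any Markov chain X → Y → Z, we have I(X;Y) ≥ I(X;Z).

Here Z = f(Y) is a deterministic function of Y, forming X → Y → Z.

Original I(X;Y) = 0.0131 dits

After applying f:
P(X,Z) where Z=f(Y):
- P(X,Z=0) = P(X,Y=1) + P(X,Y=2)
- P(X,Z=1) = P(X,Y=0)

I(X;Z) = I(X;f(Y)) = 0.0027 dits

Verification: 0.0131 ≥ 0.0027 ✓

Information cannot be created by processing; the function f can only lose information about X.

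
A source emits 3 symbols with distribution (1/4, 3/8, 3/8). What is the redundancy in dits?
0.0071 dits

Redundancy measures how far a source is from maximum entropy:
R = H_max - H(X)

Maximum entropy for 3 symbols: H_max = log_10(3) = 0.4771 dits
Actual entropy: H(X) = 0.4700 dits
Redundancy: R = 0.4771 - 0.4700 = 0.0071 dits

This redundancy represents potential for compression: the source could be compressed by 0.0071 dits per symbol.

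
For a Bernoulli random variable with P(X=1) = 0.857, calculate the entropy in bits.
0.5920 bits

The binary entropy function is:
H(p) = -p log(p) - (1-p) log(1-p)

H(0.857) = -0.857 × log_2(0.857) - 0.143 × log_2(0.143)
H(0.857) = 0.5920 bits

Note: Binary entropy is maximized at p=0.5 (H=1 bit) and minimized at p=0 or p=1 (H=0).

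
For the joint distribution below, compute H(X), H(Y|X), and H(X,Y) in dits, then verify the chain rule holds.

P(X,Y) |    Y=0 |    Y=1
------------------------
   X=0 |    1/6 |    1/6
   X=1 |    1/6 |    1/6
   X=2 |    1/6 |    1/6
H(X,Y) = 0.7782, H(X) = 0.4771, H(Y|X) = 0.3010 (all in dits)

Chain rule: H(X,Y) = H(X) + H(Y|X)

Left side — joint entropy directly:
H(X,Y) = -Σ p(x,y) log p(x,y) = 0.7782 dits

Right side — compute H(Y|X) from the conditional distributions:
P(X) = (1/3, 1/3, 1/3), so H(X) = 0.4771 dits
H(Y|X) = Σ_x P(X=x) · H(Y|X=x):
  P(Y|X=0) = (1/2, 1/2), H(Y|X=0) = 0.3010, weight P(X=0) = 1/3
  P(Y|X=1) = (1/2, 1/2), H(Y|X=1) = 0.3010, weight P(X=1) = 1/3
  P(Y|X=2) = (1/2, 1/2), H(Y|X=2) = 0.3010, weight P(X=2) = 1/3
H(Y|X) = 0.3010 dits

H(X) + H(Y|X) = 0.4771 + 0.3010 = 0.7782 dits

Both sides equal 0.7782 dits. ✓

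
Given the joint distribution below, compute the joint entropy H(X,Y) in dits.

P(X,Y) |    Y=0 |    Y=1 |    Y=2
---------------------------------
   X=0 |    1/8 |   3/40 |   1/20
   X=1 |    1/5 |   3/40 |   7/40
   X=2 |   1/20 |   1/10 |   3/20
0.9076 dits

Joint entropy is H(X,Y) = -Σ_{x,y} p(x,y) log p(x,y).

Summing over all non-zero entries:
H(X,Y) = -[1/8·log_10(1/8) + 3/40·log_10(3/40) + 1/20·log_10(1/20) + 1/5·log_10(1/5) + 3/40·log_10(3/40) + 7/40·log_10(7/40) + 1/20·log_10(1/20) + 1/10·log_10(1/10) + 3/20·log_10(3/20)]
H(X,Y) = 0.9076 dits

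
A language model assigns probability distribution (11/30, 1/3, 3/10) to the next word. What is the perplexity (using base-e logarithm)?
2.9900

Perplexity is e^H (or exp(H) for natural log).

First, H = -Σ p log p = 1.0953 nats
Perplexity = e^1.0953 = 2.9900

Interpretation: The model's uncertainty is equivalent to choosing uniformly among 3.0 options.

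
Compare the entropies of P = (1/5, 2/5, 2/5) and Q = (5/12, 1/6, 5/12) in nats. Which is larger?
P

Computing entropies in nats:
H(P) = 1.0549
H(Q) = 1.0282

Distribution P has higher entropy.

Intuition: The distribution closer to uniform (more spread out) has higher entropy.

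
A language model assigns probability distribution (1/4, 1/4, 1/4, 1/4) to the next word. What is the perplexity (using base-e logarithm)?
4.0000

Perplexity is e^H (or exp(H) for natural log).

First, H = -Σ p log p = 1.3863 nats
Perplexity = e^1.3863 = 4.0000

Interpretation: The model's uncertainty is equivalent to choosing uniformly among 4.0 options.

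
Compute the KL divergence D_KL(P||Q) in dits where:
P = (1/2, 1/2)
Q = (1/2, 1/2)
0.0000 dits

KL divergence: D_KL(P||Q) = Σ p(x) log(p(x)/q(x))

Computing term by term:
  x=0: 1/2 × log_10[(1/2)/(1/2)] = 1/2 × 0.0000 = 0.0000
  x=1: 1/2 × log_10[(1/2)/(1/2)] = 1/2 × 0.0000 = 0.0000

D_KL(P||Q) = 0.0000 dits

Note: KL divergence is always non-negative and equals 0 iff P = Q.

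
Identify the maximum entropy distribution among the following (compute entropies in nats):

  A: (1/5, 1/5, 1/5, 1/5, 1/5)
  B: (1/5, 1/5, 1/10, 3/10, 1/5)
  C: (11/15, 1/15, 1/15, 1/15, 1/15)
A

For a discrete distribution over n outcomes, entropy is maximized by the uniform distribution.

Computing entropies:
H(A) = 1.6094 nats
H(B) = 1.5571 nats
H(C) = 0.9496 nats

The uniform distribution (where all probabilities equal 1/5) achieves the maximum entropy of log_e(5) = 1.6094 nats.

Distribution A has the highest entropy.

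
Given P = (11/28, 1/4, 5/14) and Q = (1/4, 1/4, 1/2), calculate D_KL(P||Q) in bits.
0.0828 bits

KL divergence: D_KL(P||Q) = Σ p(x) log(p(x)/q(x))

Computing term by term:
  x=0: 11/28 × log_2[(11/28)/(1/4)] = 11/28 × 0.6521 = 0.2562
  x=1: 1/4 × log_2[(1/4)/(1/4)] = 1/4 × 0.0000 = 0.0000
  x=2: 5/14 × log_2[(5/14)/(1/2)] = 5/14 × -0.4854 = -0.1734

D_KL(P||Q) = 0.0828 bits

Note: KL divergence is always non-negative and equals 0 iff P = Q.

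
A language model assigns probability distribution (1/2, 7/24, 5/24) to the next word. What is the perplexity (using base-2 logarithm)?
2.8088

Perplexity is 2^H (or exp(H) for natural log).

First, H = -Σ p log p = 1.4899 bits
Perplexity = 2^1.4899 = 2.8088

Interpretation: The model's uncertainty is equivalent to choosing uniformly among 2.8 options.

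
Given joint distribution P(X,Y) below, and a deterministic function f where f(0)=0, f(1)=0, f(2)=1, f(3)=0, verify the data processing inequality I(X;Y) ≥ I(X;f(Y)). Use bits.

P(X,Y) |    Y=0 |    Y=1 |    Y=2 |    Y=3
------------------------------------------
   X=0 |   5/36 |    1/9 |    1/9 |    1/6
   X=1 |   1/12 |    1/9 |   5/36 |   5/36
I(X;Y) = 0.0120, I(X;f(Y)) = 0.0067, inequality holds: 0.0120 ≥ 0.0067

Data Processing Inequality: For any Markov chain X → Y → Z, we have I(X;Y) ≥ I(X;Z).

Here Z = f(Y) is a deterministic function of Y, forming X → Y → Z.

Original I(X;Y) = 0.0120 bits

After applying f:
P(X,Z) where Z=f(Y):
- P(X,Z=0) = P(X,Y=0) + P(X,Y=1) + P(X,Y=3)
- P(X,Z=1) = P(X,Y=2)

I(X;Z) = I(X;f(Y)) = 0.0067 bits

Verification: 0.0120 ≥ 0.0067 ✓

Information cannot be created by processing; the function f can only lose information about X.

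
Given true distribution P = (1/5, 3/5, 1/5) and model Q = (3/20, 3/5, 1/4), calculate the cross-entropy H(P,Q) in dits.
0.4183 dits

Cross-entropy: H(P,Q) = -Σ p(x) log q(x)

Alternatively: H(P,Q) = H(P) + D_KL(P||Q)
H(P) = 0.4127 dits
D_KL(P||Q) = 0.0056 dits

H(P,Q) = 0.4127 + 0.0056 = 0.4183 dits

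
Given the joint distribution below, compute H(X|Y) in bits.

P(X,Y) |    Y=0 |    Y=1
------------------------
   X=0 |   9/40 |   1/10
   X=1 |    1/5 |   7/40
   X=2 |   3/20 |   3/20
1.5582 bits

Using the chain rule: H(X|Y) = H(X,Y) - H(Y)

First, compute H(X,Y) = 2.5419 bits

Marginal P(Y) = (23/40, 17/40)
H(Y) = 0.9837 bits

H(X|Y) = H(X,Y) - H(Y) = 2.5419 - 0.9837 = 1.5582 bits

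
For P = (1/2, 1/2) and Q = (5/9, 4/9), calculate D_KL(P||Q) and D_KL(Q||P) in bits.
D_KL(P||Q) = 0.0090, D_KL(Q||P) = 0.0089

KL divergence is not symmetric: D_KL(P||Q) ≠ D_KL(Q||P) in general.

D_KL(P||Q) = 0.0090 bits
D_KL(Q||P) = 0.0089 bits

No, they are not equal!

This asymmetry is why KL divergence is not a true distance metric.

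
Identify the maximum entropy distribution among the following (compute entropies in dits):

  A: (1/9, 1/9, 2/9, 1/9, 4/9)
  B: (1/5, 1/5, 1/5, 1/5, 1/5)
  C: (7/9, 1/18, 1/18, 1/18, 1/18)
B

For a discrete distribution over n outcomes, entropy is maximized by the uniform distribution.

Computing entropies:
H(A) = 0.6198 dits
H(B) = 0.6990 dits
H(C) = 0.3638 dits

The uniform distribution (where all probabilities equal 1/5) achieves the maximum entropy of log_10(5) = 0.6990 dits.

Distribution B has the highest entropy.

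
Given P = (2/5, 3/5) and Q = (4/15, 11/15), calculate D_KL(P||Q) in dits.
0.0181 dits

KL divergence: D_KL(P||Q) = Σ p(x) log(p(x)/q(x))

Computing term by term:
  x=0: 2/5 × log_10[(2/5)/(4/15)] = 2/5 × 0.1761 = 0.0704
  x=1: 3/5 × log_10[(3/5)/(11/15)] = 3/5 × -0.0872 = -0.0523

D_KL(P||Q) = 0.0181 dits

Note: KL divergence is always non-negative and equals 0 iff P = Q.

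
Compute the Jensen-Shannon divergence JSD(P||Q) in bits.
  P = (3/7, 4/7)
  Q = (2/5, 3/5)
0.0006 bits

Jensen-Shannon divergence is:
JSD(P||Q) = 0.5 × D_KL(P||M) + 0.5 × D_KL(Q||M)
where M = 0.5 × (P + Q) is the mixture distribution.

M = 0.5 × (3/7, 4/7) + 0.5 × (2/5, 3/5) = (0.414286, 0.585714)

D_KL(P||M) = 0.0006 bits
D_KL(Q||M) = 0.0006 bits

JSD(P||Q) = 0.5 × 0.0006 + 0.5 × 0.0006 = 0.0006 bits

Unlike KL divergence, JSD is symmetric and bounded: 0 ≤ JSD ≤ log(2).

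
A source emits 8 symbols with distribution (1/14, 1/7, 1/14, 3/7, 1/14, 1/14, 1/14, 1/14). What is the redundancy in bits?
0.4433 bits

Redundancy measures how far a source is from maximum entropy:
R = H_max - H(X)

Maximum entropy for 8 symbols: H_max = log_2(8) = 3.0000 bits
Actual entropy: H(X) = 2.5567 bits
Redundancy: R = 3.0000 - 2.5567 = 0.4433 bits

This redundancy represents potential for compression: the source could be compressed by 0.4433 bits per symbol.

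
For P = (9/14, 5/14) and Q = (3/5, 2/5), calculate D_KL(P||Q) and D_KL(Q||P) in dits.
D_KL(P||Q) = 0.0017, D_KL(Q||P) = 0.0017

KL divergence is not symmetric: D_KL(P||Q) ≠ D_KL(Q||P) in general.

D_KL(P||Q) = 0.0017 dits
D_KL(Q||P) = 0.0017 dits

In this case they happen to be equal (to 4 decimal places).

This asymmetry is why KL divergence is not a true distance metric.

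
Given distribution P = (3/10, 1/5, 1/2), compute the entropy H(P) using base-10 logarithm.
0.4472 dits

Shannon entropy is H(X) = -Σ p(x) log p(x).

For P = (3/10, 1/5, 1/2):
H = -3/10 × log_10(3/10) -1/5 × log_10(1/5) -1/2 × log_10(1/2)
H = 0.4472 dits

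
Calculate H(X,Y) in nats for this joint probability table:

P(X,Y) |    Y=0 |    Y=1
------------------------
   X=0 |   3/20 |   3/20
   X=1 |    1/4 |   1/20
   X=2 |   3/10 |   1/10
1.6569 nats

Joint entropy is H(X,Y) = -Σ_{x,y} p(x,y) log p(x,y).

Summing over all non-zero entries:
H(X,Y) = -[3/20·log_e(3/20) + 3/20·log_e(3/20) + 1/4·log_e(1/4) + 1/20·log_e(1/20) + 3/10·log_e(3/10) + 1/10·log_e(1/10)]
H(X,Y) = 1.6569 nats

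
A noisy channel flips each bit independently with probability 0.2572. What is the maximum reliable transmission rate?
0.1775 bits

For a binary symmetric channel (BSC) with error probability p:
Capacity C = 1 - H(p) bits per symbol

where H(p) = -p log₂(p) - (1-p) log₂(1-p) is the binary entropy function.

H(0.2572) = 0.8225 bits
C = 1 - 0.8225 = 0.1775 bits per symbol

This means we can reliably transmit up to 0.1775 bits of information per channel use.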